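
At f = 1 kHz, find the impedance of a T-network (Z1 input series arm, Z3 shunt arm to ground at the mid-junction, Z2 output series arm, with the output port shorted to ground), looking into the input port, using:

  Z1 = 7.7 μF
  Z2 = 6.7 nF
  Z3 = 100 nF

Step 1 — Angular frequency: ω = 2π·f = 2π·1000 = 6283 rad/s.
Step 2 — Component impedances:
  Z1: Z = 1/(jωC) = -j/(ω·C) = 0 - j20.67 Ω
  Z2: Z = 1/(jωC) = -j/(ω·C) = 0 - j2.375e+04 Ω
  Z3: Z = 1/(jωC) = -j/(ω·C) = 0 - j1592 Ω
Step 3 — With the output port shorted to ground, the output series arm Z2 runs from the junction to ground; the shunt arm Z3 also runs from the junction to ground. They appear in parallel: Z3 || Z2 = 0 - j1492 Ω.
Step 4 — Series with input arm Z1: Z_in = Z1 + (Z3 || Z2) = 0 - j1512 Ω = 1512∠-90.0° Ω.

Z = 0 - j1512 Ω = 1512∠-90.0° Ω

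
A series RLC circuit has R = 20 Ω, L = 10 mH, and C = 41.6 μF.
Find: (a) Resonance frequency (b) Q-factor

Step 1 — Resonance condition Im(Z)=0 gives ω₀ = 1/√(LC).
Step 2 — ω₀ = 1/√(0.01·4.16e-05) = 1550 rad/s.
Step 3 — f₀ = ω₀/(2π) = 246.8 Hz.
Step 4 — Series Q: Q = ω₀L/R = 1550·0.01/20 = 0.7752.

(a) f₀ = 246.8 Hz  (b) Q = 0.7752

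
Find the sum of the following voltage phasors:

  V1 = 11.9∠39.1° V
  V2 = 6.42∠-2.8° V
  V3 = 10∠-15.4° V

Step 1 — Convert each phasor to rectangular form:
  V1 = 11.9·(cos(39.1°) + j·sin(39.1°)) = 9.235 + j7.505 V
  V2 = 6.42·(cos(-2.8°) + j·sin(-2.8°)) = 6.412 - j0.3136 V
  V3 = 10·(cos(-15.4°) + j·sin(-15.4°)) = 9.641 - j2.656 V
Step 2 — Sum components: V_total = 25.29 + j4.536 V.
Step 3 — Convert to polar: |V_total| = 25.69 V, ∠V_total = 10.2°.

V_total = 25.69∠10.2° V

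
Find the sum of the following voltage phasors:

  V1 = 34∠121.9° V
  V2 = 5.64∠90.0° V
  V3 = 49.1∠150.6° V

Step 1 — Convert each phasor to rectangular form:
  V1 = 34·(cos(121.9°) + j·sin(121.9°)) = -17.97 + j28.87 V
  V2 = 5.64·(cos(90.0°) + j·sin(90.0°)) = 0 + j5.64 V
  V3 = 49.1·(cos(150.6°) + j·sin(150.6°)) = -42.78 + j24.1 V
Step 2 — Sum components: V_total = -60.74 + j58.61 V.
Step 3 — Convert to polar: |V_total| = 84.41 V, ∠V_total = 136.0°.

V_total = 84.41∠136.0° V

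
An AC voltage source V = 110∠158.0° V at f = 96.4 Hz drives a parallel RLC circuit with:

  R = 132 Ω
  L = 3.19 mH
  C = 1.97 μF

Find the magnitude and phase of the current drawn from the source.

Step 1 — Angular frequency: ω = 2π·f = 2π·96.4 = 605.7 rad/s.
Step 2 — Component impedances:
  R: Z = R = 132 Ω
  L: Z = jωL = j·605.7·0.00319 = 0 + j1.932 Ω
  C: Z = 1/(jωC) = -j/(ω·C) = 0 - j838.1 Ω
Step 3 — Parallel combination: 1/Z_total = 1/R + 1/L + 1/C; Z_total = 0.02841 + j1.936 Ω = 1.936∠89.2° Ω.
Step 4 — Source phasor: V = 110∠158.0° V = -102 + j41.21 V.
Step 5 — Ohm's law: I = V / Z_total = (-102 + j41.21) / (0.02841 + j1.936) = 20.5 + j52.98 A.
Step 6 — Convert to polar: |I| = 56.81 A, ∠I = 68.8°.

I = 56.81∠68.8° A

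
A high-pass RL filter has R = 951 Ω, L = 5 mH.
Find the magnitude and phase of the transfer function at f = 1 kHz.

Step 1 — Angular frequency: ω = 2π·1000 = 6283 rad/s.
Step 2 — Transfer function: H(jω) = jωL/(R + jωL).
Step 3 — Numerator jωL = j·31.42; denominator R + jωL = 951 + j31.42.
Step 4 — H = 0.00109 + j0.033.
Step 5 — Magnitude: |H| = 0.03302 (-29.6 dB); phase: φ = 88.1°.

|H| = 0.03302 (-29.6 dB), φ = 88.1°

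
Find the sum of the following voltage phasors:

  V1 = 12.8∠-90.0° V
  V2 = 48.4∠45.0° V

Step 1 — Convert each phasor to rectangular form:
  V1 = 12.8·(cos(-90.0°) + j·sin(-90.0°)) = 0 - j12.8 V
  V2 = 48.4·(cos(45.0°) + j·sin(45.0°)) = 34.22 + j34.22 V
Step 2 — Sum components: V_total = 34.22 + j21.42 V.
Step 3 — Convert to polar: |V_total| = 40.38 V, ∠V_total = 32.0°.

V_total = 40.38∠32.0° V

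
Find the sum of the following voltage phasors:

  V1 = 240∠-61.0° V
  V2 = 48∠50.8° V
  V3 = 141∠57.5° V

Step 1 — Convert each phasor to rectangular form:
  V1 = 240·(cos(-61.0°) + j·sin(-61.0°)) = 116.4 - j209.9 V
  V2 = 48·(cos(50.8°) + j·sin(50.8°)) = 30.34 + j37.2 V
  V3 = 141·(cos(57.5°) + j·sin(57.5°)) = 75.76 + j118.9 V
Step 2 — Sum components: V_total = 222.5 - j53.79 V.
Step 3 — Convert to polar: |V_total| = 228.9 V, ∠V_total = -13.6°.

V_total = 228.9∠-13.6° V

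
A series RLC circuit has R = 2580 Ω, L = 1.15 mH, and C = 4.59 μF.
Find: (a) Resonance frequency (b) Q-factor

Step 1 — Resonance condition Im(Z)=0 gives ω₀ = 1/√(LC).
Step 2 — ω₀ = 1/√(0.00115·4.59e-06) = 1.376e+04 rad/s.
Step 3 — f₀ = ω₀/(2π) = 2191 Hz.
Step 4 — Series Q: Q = ω₀L/R = 1.376e+04·0.00115/2580 = 0.006135.

(a) f₀ = 2191 Hz  (b) Q = 0.006135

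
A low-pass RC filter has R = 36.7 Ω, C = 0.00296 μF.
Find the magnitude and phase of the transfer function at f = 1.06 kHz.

Step 1 — Angular frequency: ω = 2π·1060 = 6660 rad/s.
Step 2 — Transfer function: H(jω) = 1/(1 + jωRC).
Step 3 — Denominator: 1 + jωRC = 1 + j·6660·36.7·2.96e-09 = 1 + j0.0007235.
Step 4 — H = 1 - j0.0007235.
Step 5 — Magnitude: |H| = 1 (-0.0 dB); phase: φ = -0.0°.

|H| = 1 (-0.0 dB), φ = -0.0°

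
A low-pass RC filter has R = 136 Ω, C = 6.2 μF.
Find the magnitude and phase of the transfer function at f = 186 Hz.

Step 1 — Angular frequency: ω = 2π·186 = 1169 rad/s.
Step 2 — Transfer function: H(jω) = 1/(1 + jωRC).
Step 3 — Denominator: 1 + jωRC = 1 + j·1169·136·6.2e-06 = 1 + j0.9854.
Step 4 — H = 0.5073 - j0.4999.
Step 5 — Magnitude: |H| = 0.7123 (-2.9 dB); phase: φ = -44.6°.

|H| = 0.7123 (-2.9 dB), φ = -44.6°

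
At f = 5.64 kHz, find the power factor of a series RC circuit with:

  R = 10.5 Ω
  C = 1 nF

Step 1 — Angular frequency: ω = 2π·f = 2π·5640 = 3.544e+04 rad/s.
Step 2 — Component impedances:
  R: Z = R = 10.5 Ω
  C: Z = 1/(jωC) = -j/(ω·C) = 0 - j2.822e+04 Ω
Step 3 — Series combination: Z_total = R + C = 10.5 - j2.822e+04 Ω = 2.822e+04∠-90.0° Ω.
Step 4 — Power factor: PF = cos(φ) = Re(Z)/|Z| = 10.5/2.822e+04 = 0.0003721.
Step 5 — Type: Im(Z) = -2.822e+04 ⇒ leading (phase φ = -90.0°).

PF = 0.0003721 (leading, φ = -90.0°)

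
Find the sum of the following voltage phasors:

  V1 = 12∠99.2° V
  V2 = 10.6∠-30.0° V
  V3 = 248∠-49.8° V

Step 1 — Convert each phasor to rectangular form:
  V1 = 12·(cos(99.2°) + j·sin(99.2°)) = -1.919 + j11.85 V
  V2 = 10.6·(cos(-30.0°) + j·sin(-30.0°)) = 9.18 - j5.3 V
  V3 = 248·(cos(-49.8°) + j·sin(-49.8°)) = 160.1 - j189.4 V
Step 2 — Sum components: V_total = 167.3 - j182.9 V.
Step 3 — Convert to polar: |V_total| = 247.9 V, ∠V_total = -47.5°.

V_total = 247.9∠-47.5° V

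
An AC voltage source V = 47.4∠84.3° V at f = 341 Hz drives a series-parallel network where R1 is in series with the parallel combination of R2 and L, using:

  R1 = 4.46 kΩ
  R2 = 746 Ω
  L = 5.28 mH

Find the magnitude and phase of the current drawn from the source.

Step 1 — Angular frequency: ω = 2π·f = 2π·341 = 2143 rad/s.
Step 2 — Component impedances:
  R1: Z = R = 4460 Ω
  R2: Z = R = 746 Ω
  L: Z = jωL = j·2143·0.00528 = 0 + j11.31 Ω
Step 3 — Parallel branch: R2 || L = 1/(1/R2 + 1/L) = 0.1715 + j11.31 Ω.
Step 4 — Series with R1: Z_total = R1 + (R2 || L) = 4460 + j11.31 Ω = 4460∠0.1° Ω.
Step 5 — Source phasor: V = 47.4∠84.3° V = 4.708 + j47.17 V.
Step 6 — Ohm's law: I = V / Z_total = (4.708 + j47.17) / (4460 + j11.31) = 0.001082 + j0.01057 A.
Step 7 — Convert to polar: |I| = 0.01063 A, ∠I = 84.2°.

I = 0.01063∠84.2° A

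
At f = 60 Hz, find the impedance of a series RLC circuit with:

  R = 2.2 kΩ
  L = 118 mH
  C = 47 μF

Step 1 — Angular frequency: ω = 2π·f = 2π·60 = 377 rad/s.
Step 2 — Component impedances:
  R: Z = R = 2200 Ω
  L: Z = jωL = j·377·0.118 = 0 + j44.48 Ω
  C: Z = 1/(jωC) = -j/(ω·C) = 0 - j56.44 Ω
Step 3 — Series combination: Z_total = R + L + C = 2200 - j11.95 Ω = 2200∠-0.3° Ω.

Z = 2200 - j11.95 Ω = 2200∠-0.3° Ω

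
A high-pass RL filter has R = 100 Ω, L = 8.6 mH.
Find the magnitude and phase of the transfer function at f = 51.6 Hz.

Step 1 — Angular frequency: ω = 2π·51.6 = 324.2 rad/s.
Step 2 — Transfer function: H(jω) = jωL/(R + jωL).
Step 3 — Numerator jωL = j·2.788; denominator R + jωL = 100 + j2.788.
Step 4 — H = 0.0007768 + j0.02786.
Step 5 — Magnitude: |H| = 0.02787 (-31.1 dB); phase: φ = 88.4°.

|H| = 0.02787 (-31.1 dB), φ = 88.4°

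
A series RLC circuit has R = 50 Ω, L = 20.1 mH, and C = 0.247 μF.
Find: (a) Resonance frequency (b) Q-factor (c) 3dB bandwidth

Step 1 — Resonance condition Im(Z)=0 gives ω₀ = 1/√(LC).
Step 2 — ω₀ = 1/√(0.0201·2.47e-07) = 1.419e+04 rad/s.
Step 3 — f₀ = ω₀/(2π) = 2259 Hz.
Step 4 — Series Q: Q = ω₀L/R = 1.419e+04·0.0201/50 = 5.705.
Step 5 — 3dB bandwidth: Δω = ω₀/Q = 2488 rad/s; BW = Δω/(2π) = 395.9 Hz.

(a) f₀ = 2259 Hz  (b) Q = 5.705  (c) BW = 395.9 Hz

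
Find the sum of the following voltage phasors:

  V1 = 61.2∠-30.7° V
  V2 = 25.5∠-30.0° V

Step 1 — Convert each phasor to rectangular form:
  V1 = 61.2·(cos(-30.7°) + j·sin(-30.7°)) = 52.62 - j31.25 V
  V2 = 25.5·(cos(-30.0°) + j·sin(-30.0°)) = 22.08 - j12.75 V
Step 2 — Sum components: V_total = 74.71 - j44 V.
Step 3 — Convert to polar: |V_total| = 86.7 V, ∠V_total = -30.5°.

V_total = 86.7∠-30.5° V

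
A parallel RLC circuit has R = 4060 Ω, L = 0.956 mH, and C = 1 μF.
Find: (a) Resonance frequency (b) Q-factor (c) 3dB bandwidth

Step 1 — Resonance: ω₀ = 1/√(LC) = 1/√(0.000956·1e-06) = 3.234e+04 rad/s.
Step 2 — f₀ = ω₀/(2π) = 5147 Hz.
Step 3 — Parallel Q: Q = R/(ω₀L) = 4060/(3.234e+04·0.000956) = 131.3.
Step 4 — Bandwidth: Δω = ω₀/Q = 246.3 rad/s; BW = Δω/(2π) = 39.2 Hz.

(a) f₀ = 5147 Hz  (b) Q = 131.3  (c) BW = 39.2 Hz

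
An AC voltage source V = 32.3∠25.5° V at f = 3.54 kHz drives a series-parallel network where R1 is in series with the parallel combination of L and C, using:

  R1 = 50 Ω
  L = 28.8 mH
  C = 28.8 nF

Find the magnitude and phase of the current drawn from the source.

Step 1 — Angular frequency: ω = 2π·f = 2π·3540 = 2.224e+04 rad/s.
Step 2 — Component impedances:
  R1: Z = R = 50 Ω
  L: Z = jωL = j·2.224e+04·0.0288 = 0 + j640.6 Ω
  C: Z = 1/(jωC) = -j/(ω·C) = 0 - j1561 Ω
Step 3 — Parallel branch: L || C = 1/(1/L + 1/C) = 0 + j1086 Ω.
Step 4 — Series with R1: Z_total = R1 + (L || C) = 50 + j1086 Ω = 1088∠87.4° Ω.
Step 5 — Source phasor: V = 32.3∠25.5° V = 29.15 + j13.91 V.
Step 6 — Ohm's law: I = V / Z_total = (29.15 + j13.91) / (50 + j1086) = 0.01401 - j0.02619 A.
Step 7 — Convert to polar: |I| = 0.0297 A, ∠I = -61.9°.

I = 0.0297∠-61.9° A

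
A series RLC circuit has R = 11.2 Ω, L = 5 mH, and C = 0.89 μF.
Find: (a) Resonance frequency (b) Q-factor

Step 1 — Resonance condition Im(Z)=0 gives ω₀ = 1/√(LC).
Step 2 — ω₀ = 1/√(0.005·8.9e-07) = 1.499e+04 rad/s.
Step 3 — f₀ = ω₀/(2π) = 2386 Hz.
Step 4 — Series Q: Q = ω₀L/R = 1.499e+04·0.005/11.2 = 6.692.

(a) f₀ = 2386 Hz  (b) Q = 6.692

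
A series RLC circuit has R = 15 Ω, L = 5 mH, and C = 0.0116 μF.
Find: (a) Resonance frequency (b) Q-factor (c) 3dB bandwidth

Step 1 — Resonance condition Im(Z)=0 gives ω₀ = 1/√(LC).
Step 2 — ω₀ = 1/√(0.005·1.16e-08) = 1.313e+05 rad/s.
Step 3 — f₀ = ω₀/(2π) = 2.09e+04 Hz.
Step 4 — Series Q: Q = ω₀L/R = 1.313e+05·0.005/15 = 43.77.
Step 5 — 3dB bandwidth: Δω = ω₀/Q = 3000 rad/s; BW = Δω/(2π) = 477.5 Hz.

(a) f₀ = 2.09e+04 Hz  (b) Q = 43.77  (c) BW = 477.5 Hz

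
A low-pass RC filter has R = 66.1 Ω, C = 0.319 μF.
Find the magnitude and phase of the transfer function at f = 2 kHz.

Step 1 — Angular frequency: ω = 2π·2000 = 1.257e+04 rad/s.
Step 2 — Transfer function: H(jω) = 1/(1 + jωRC).
Step 3 — Denominator: 1 + jωRC = 1 + j·1.257e+04·66.1·3.19e-07 = 1 + j0.265.
Step 4 — H = 0.9344 - j0.2476.
Step 5 — Magnitude: |H| = 0.9666 (-0.3 dB); phase: φ = -14.8°.

|H| = 0.9666 (-0.3 dB), φ = -14.8°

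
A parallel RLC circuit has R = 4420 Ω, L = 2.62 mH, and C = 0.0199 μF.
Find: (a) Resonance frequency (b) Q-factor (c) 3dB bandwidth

Step 1 — Resonance: ω₀ = 1/√(LC) = 1/√(0.00262·1.99e-08) = 1.385e+05 rad/s.
Step 2 — f₀ = ω₀/(2π) = 2.204e+04 Hz.
Step 3 — Parallel Q: Q = R/(ω₀L) = 4420/(1.385e+05·0.00262) = 12.18.
Step 4 — Bandwidth: Δω = ω₀/Q = 1.137e+04 rad/s; BW = Δω/(2π) = 1809 Hz.

(a) f₀ = 2.204e+04 Hz  (b) Q = 12.18  (c) BW = 1809 Hz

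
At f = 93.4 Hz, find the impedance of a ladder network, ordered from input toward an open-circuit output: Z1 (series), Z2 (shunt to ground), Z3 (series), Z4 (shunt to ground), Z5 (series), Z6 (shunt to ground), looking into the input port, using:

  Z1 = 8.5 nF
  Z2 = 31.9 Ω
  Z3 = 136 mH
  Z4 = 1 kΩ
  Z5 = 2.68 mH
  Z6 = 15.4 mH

Step 1 — Angular frequency: ω = 2π·f = 2π·93.4 = 586.8 rad/s.
Step 2 — Component impedances:
  Z1: Z = 1/(jωC) = -j/(ω·C) = 0 - j2.005e+05 Ω
  Z2: Z = R = 31.9 Ω
  Z3: Z = jωL = j·586.8·0.136 = 0 + j79.81 Ω
  Z4: Z = R = 1000 Ω
  Z5: Z = jωL = j·586.8·0.00268 = 0 + j1.573 Ω
  Z6: Z = jωL = j·586.8·0.0154 = 0 + j9.037 Ω
Step 3 — Ladder network (open output): work backward from the far end, alternating series and parallel combinations. Z_in = 28.36 - j2.005e+05 Ω = 2.005e+05∠-90.0° Ω.

Z = 28.36 - j2.005e+05 Ω = 2.005e+05∠-90.0° Ω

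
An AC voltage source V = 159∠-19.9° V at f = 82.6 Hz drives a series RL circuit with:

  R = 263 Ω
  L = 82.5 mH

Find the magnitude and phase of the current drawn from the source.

Step 1 — Angular frequency: ω = 2π·f = 2π·82.6 = 519 rad/s.
Step 2 — Component impedances:
  R: Z = R = 263 Ω
  L: Z = jωL = j·519·0.0825 = 0 + j42.82 Ω
Step 3 — Series combination: Z_total = R + L = 263 + j42.82 Ω = 266.5∠9.2° Ω.
Step 4 — Source phasor: V = 159∠-19.9° V = 149.5 - j54.12 V.
Step 5 — Ohm's law: I = V / Z_total = (149.5 - j54.12) / (263 + j42.82) = 0.5211 - j0.2906 A.
Step 6 — Convert to polar: |I| = 0.5967 A, ∠I = -29.1°.

I = 0.5967∠-29.1° A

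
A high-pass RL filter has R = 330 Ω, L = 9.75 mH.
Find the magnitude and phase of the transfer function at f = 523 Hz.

Step 1 — Angular frequency: ω = 2π·523 = 3286 rad/s.
Step 2 — Transfer function: H(jω) = jωL/(R + jωL).
Step 3 — Numerator jωL = j·32.04; denominator R + jωL = 330 + j32.04.
Step 4 — H = 0.009338 + j0.09618.
Step 5 — Magnitude: |H| = 0.09664 (-20.3 dB); phase: φ = 84.5°.

|H| = 0.09664 (-20.3 dB), φ = 84.5°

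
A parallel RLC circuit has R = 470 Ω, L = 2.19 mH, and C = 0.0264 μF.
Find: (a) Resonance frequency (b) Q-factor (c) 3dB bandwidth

Step 1 — Resonance: ω₀ = 1/√(LC) = 1/√(0.00219·2.64e-08) = 1.315e+05 rad/s.
Step 2 — f₀ = ω₀/(2π) = 2.093e+04 Hz.
Step 3 — Parallel Q: Q = R/(ω₀L) = 470/(1.315e+05·0.00219) = 1.632.
Step 4 — Bandwidth: Δω = ω₀/Q = 8.059e+04 rad/s; BW = Δω/(2π) = 1.283e+04 Hz.

(a) f₀ = 2.093e+04 Hz  (b) Q = 1.632  (c) BW = 1.283e+04 Hz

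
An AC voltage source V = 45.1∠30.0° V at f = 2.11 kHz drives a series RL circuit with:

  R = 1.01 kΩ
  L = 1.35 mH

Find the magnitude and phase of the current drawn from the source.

Step 1 — Angular frequency: ω = 2π·f = 2π·2110 = 1.326e+04 rad/s.
Step 2 — Component impedances:
  R: Z = R = 1010 Ω
  L: Z = jωL = j·1.326e+04·0.00135 = 0 + j17.9 Ω
Step 3 — Series combination: Z_total = R + L = 1010 + j17.9 Ω = 1010∠1.0° Ω.
Step 4 — Source phasor: V = 45.1∠30.0° V = 39.06 + j22.55 V.
Step 5 — Ohm's law: I = V / Z_total = (39.06 + j22.55) / (1010 + j17.9) = 0.03905 + j0.02163 A.
Step 6 — Convert to polar: |I| = 0.04465 A, ∠I = 29.0°.

I = 0.04465∠29.0° A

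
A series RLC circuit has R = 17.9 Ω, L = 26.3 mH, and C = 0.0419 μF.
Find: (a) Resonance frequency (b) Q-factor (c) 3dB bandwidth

Step 1 — Resonance: ω₀ = 1/√(LC) = 1/√(0.0263·4.19e-08) = 3.012e+04 rad/s.
Step 2 — f₀ = ω₀/(2π) = 4794 Hz.
Step 3 — Series Q: Q = ω₀L/R = 3.012e+04·0.0263/17.9 = 44.26.
Step 4 — Bandwidth: Δω = ω₀/Q = 680.6 rad/s; BW = Δω/(2π) = 108.3 Hz.

(a) f₀ = 4794 Hz  (b) Q = 44.26  (c) BW = 108.3 Hz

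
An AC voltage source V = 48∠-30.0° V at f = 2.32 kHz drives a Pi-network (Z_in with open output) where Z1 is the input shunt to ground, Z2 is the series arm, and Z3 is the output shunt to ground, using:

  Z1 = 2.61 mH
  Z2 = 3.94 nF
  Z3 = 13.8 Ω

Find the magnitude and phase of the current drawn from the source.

Step 1 — Angular frequency: ω = 2π·f = 2π·2320 = 1.458e+04 rad/s.
Step 2 — Component impedances:
  Z1: Z = jωL = j·1.458e+04·0.00261 = 0 + j38.05 Ω
  Z2: Z = 1/(jωC) = -j/(ω·C) = 0 - j1.741e+04 Ω
  Z3: Z = R = 13.8 Ω
Step 3 — With open output, the series arm Z2 and the output shunt Z3 appear in series to ground: Z2 + Z3 = 13.8 - j1.741e+04 Ω.
Step 4 — Parallel with input shunt Z1: Z_in = Z1 || (Z2 + Z3) = 6.618e-05 + j38.13 Ω = 38.13∠90.0° Ω.
Step 5 — Source phasor: V = 48∠-30.0° V = 41.57 - j24 V.
Step 6 — Ohm's law: I = V / Z_total = (41.57 - j24) / (6.618e-05 + j38.13) = -0.6294 - j1.09 A.
Step 7 — Convert to polar: |I| = 1.259 A, ∠I = -120.0°.

I = 1.259∠-120.0° A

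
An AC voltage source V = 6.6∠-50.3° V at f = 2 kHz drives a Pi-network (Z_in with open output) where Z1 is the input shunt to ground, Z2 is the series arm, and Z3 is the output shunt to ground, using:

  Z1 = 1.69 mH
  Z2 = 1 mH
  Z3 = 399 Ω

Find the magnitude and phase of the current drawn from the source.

Step 1 — Angular frequency: ω = 2π·f = 2π·2000 = 1.257e+04 rad/s.
Step 2 — Component impedances:
  Z1: Z = jωL = j·1.257e+04·0.00169 = 0 + j21.24 Ω
  Z2: Z = jωL = j·1.257e+04·0.001 = 0 + j12.57 Ω
  Z3: Z = R = 399 Ω
Step 3 — With open output, the series arm Z2 and the output shunt Z3 appear in series to ground: Z2 + Z3 = 399 + j12.57 Ω.
Step 4 — Parallel with input shunt Z1: Z_in = Z1 || (Z2 + Z3) = 1.122 + j21.14 Ω = 21.17∠87.0° Ω.
Step 5 — Source phasor: V = 6.6∠-50.3° V = 4.216 - j5.078 V.
Step 6 — Ohm's law: I = V / Z_total = (4.216 - j5.078) / (1.122 + j21.14) = -0.229 - j0.2116 A.
Step 7 — Convert to polar: |I| = 0.3117 A, ∠I = -137.3°.

I = 0.3117∠-137.3° A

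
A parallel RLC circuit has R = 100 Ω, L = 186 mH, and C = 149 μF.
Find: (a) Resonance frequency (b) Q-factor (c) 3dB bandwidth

Step 1 — Resonance: ω₀ = 1/√(LC) = 1/√(0.186·0.000149) = 190 rad/s.
Step 2 — f₀ = ω₀/(2π) = 30.23 Hz.
Step 3 — Parallel Q: Q = R/(ω₀L) = 100/(190·0.186) = 2.83.
Step 4 — Bandwidth: Δω = ω₀/Q = 67.11 rad/s; BW = Δω/(2π) = 10.68 Hz.

(a) f₀ = 30.23 Hz  (b) Q = 2.83  (c) BW = 10.68 Hz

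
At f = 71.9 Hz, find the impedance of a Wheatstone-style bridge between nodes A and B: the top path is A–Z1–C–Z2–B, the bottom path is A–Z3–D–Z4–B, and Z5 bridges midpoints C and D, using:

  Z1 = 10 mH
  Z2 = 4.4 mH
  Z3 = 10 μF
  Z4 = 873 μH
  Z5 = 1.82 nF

Step 1 — Angular frequency: ω = 2π·f = 2π·71.9 = 451.8 rad/s.
Step 2 — Component impedances:
  Z1: Z = jωL = j·451.8·0.01 = 0 + j4.518 Ω
  Z2: Z = jωL = j·451.8·0.0044 = 0 + j1.988 Ω
  Z3: Z = 1/(jωC) = -j/(ω·C) = 0 - j221.4 Ω
  Z4: Z = jωL = j·451.8·0.000873 = 0 + j0.3944 Ω
  Z5: Z = 1/(jωC) = -j/(ω·C) = 0 - j1.216e+06 Ω
Step 3 — Bridge requires nodal analysis (the Z5 bridge couples midpoints C and D, so the two paths cannot be reduced to a simple series/parallel combination). Setting node B to ground and injecting 1 A at node A, the 3-node admittance system at A, C, D solves to V_A = Z_AB = 0 + j6.703 Ω = 6.703∠90.0° Ω.

Z = 0 + j6.703 Ω = 6.703∠90.0° Ω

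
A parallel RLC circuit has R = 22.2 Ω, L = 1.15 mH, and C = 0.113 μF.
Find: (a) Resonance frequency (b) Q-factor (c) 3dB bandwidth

Step 1 — Resonance: ω₀ = 1/√(LC) = 1/√(0.00115·1.13e-07) = 8.772e+04 rad/s.
Step 2 — f₀ = ω₀/(2π) = 1.396e+04 Hz.
Step 3 — Parallel Q: Q = R/(ω₀L) = 22.2/(8.772e+04·0.00115) = 0.2201.
Step 4 — Bandwidth: Δω = ω₀/Q = 3.986e+05 rad/s; BW = Δω/(2π) = 6.344e+04 Hz.

(a) f₀ = 1.396e+04 Hz  (b) Q = 0.2201  (c) BW = 6.344e+04 Hz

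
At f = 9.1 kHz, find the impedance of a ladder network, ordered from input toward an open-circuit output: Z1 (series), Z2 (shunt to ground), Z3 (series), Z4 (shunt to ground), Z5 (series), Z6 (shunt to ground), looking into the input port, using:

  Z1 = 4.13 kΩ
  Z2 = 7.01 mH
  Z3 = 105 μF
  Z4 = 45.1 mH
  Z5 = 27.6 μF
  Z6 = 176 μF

Step 1 — Angular frequency: ω = 2π·f = 2π·9100 = 5.718e+04 rad/s.
Step 2 — Component impedances:
  Z1: Z = R = 4130 Ω
  Z2: Z = jωL = j·5.718e+04·0.00701 = 0 + j400.8 Ω
  Z3: Z = 1/(jωC) = -j/(ω·C) = 0 - j0.1666 Ω
  Z4: Z = jωL = j·5.718e+04·0.0451 = 0 + j2579 Ω
  Z5: Z = 1/(jωC) = -j/(ω·C) = 0 - j0.6337 Ω
  Z6: Z = 1/(jωC) = -j/(ω·C) = 0 - j0.09937 Ω
Step 3 — Ladder network (open output): work backward from the far end, alternating series and parallel combinations. Z_in = 4130 - j0.9019 Ω = 4130∠-0.0° Ω.

Z = 4130 - j0.9019 Ω = 4130∠-0.0° Ω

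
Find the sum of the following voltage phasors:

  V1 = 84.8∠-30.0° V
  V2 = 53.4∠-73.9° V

Step 1 — Convert each phasor to rectangular form:
  V1 = 84.8·(cos(-30.0°) + j·sin(-30.0°)) = 73.44 - j42.4 V
  V2 = 53.4·(cos(-73.9°) + j·sin(-73.9°)) = 14.81 - j51.31 V
Step 2 — Sum components: V_total = 88.25 - j93.71 V.
Step 3 — Convert to polar: |V_total| = 128.7 V, ∠V_total = -46.7°.

V_total = 128.7∠-46.7° V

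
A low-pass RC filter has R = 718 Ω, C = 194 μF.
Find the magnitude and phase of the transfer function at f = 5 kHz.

Step 1 — Angular frequency: ω = 2π·5000 = 3.142e+04 rad/s.
Step 2 — Transfer function: H(jω) = 1/(1 + jωRC).
Step 3 — Denominator: 1 + jωRC = 1 + j·3.142e+04·718·0.000194 = 1 + j4376.
Step 4 — H = 5.222e-08 - j0.0002285.
Step 5 — Magnitude: |H| = 0.0002285 (-72.8 dB); phase: φ = -90.0°.

|H| = 0.0002285 (-72.8 dB), φ = -90.0°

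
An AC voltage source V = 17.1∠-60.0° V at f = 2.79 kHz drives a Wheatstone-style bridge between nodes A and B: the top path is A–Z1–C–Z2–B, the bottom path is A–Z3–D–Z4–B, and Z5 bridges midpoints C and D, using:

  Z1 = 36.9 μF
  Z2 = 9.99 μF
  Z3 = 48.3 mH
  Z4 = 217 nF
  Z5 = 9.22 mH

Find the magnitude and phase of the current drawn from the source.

Step 1 — Angular frequency: ω = 2π·f = 2π·2790 = 1.753e+04 rad/s.
Step 2 — Component impedances:
  Z1: Z = 1/(jωC) = -j/(ω·C) = 0 - j1.546 Ω
  Z2: Z = 1/(jωC) = -j/(ω·C) = 0 - j5.71 Ω
  Z3: Z = jωL = j·1.753e+04·0.0483 = 0 + j846.7 Ω
  Z4: Z = 1/(jωC) = -j/(ω·C) = 0 - j262.9 Ω
  Z5: Z = jωL = j·1.753e+04·0.00922 = 0 + j161.6 Ω
Step 3 — Bridge requires nodal analysis (the Z5 bridge couples midpoints C and D, so the two paths cannot be reduced to a simple series/parallel combination). Setting node B to ground and injecting 1 A at node A, the 3-node admittance system at A, C, D solves to V_A = Z_AB = 0 - j6.991 Ω = 6.991∠-90.0° Ω.
Step 4 — Source phasor: V = 17.1∠-60.0° V = 8.55 - j14.81 V.
Step 5 — Ohm's law: I = V / Z_total = (8.55 - j14.81) / (0 - j6.991) = 2.118 + j1.223 A.
Step 6 — Convert to polar: |I| = 2.446 A, ∠I = 30.0°.

I = 2.446∠30.0° A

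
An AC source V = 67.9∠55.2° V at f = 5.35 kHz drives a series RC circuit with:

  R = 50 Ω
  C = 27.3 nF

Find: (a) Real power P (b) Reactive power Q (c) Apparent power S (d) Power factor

Step 1 — Angular frequency: ω = 2π·f = 2π·5350 = 3.362e+04 rad/s.
Step 2 — Component impedances:
  R: Z = R = 50 Ω
  C: Z = 1/(jωC) = -j/(ω·C) = 0 - j1090 Ω
Step 3 — Series combination: Z_total = R + C = 50 - j1090 Ω = 1091∠-87.4° Ω.
Step 4 — Source phasor: V = 67.9∠55.2° V = 38.75 + j55.76 V.
Step 5 — Current: I = V / Z = -0.04943 + j0.03783 A = 0.06225∠142.6° A.
Step 6 — Complex power: S = V·I* = 0.1937 - j4.222 VA.
Step 7 — Real power: P = Re(S) = 0.1937 W.
Step 8 — Reactive power: Q = Im(S) = -4.222 VAR.
Step 9 — Apparent power: |S| = 4.226 VA.
Step 10 — Power factor: PF = P/|S| = 0.04584 (leading).

(a) P = 0.1937 W  (b) Q = -4.222 VAR  (c) S = 4.226 VA  (d) PF = 0.04584 (leading)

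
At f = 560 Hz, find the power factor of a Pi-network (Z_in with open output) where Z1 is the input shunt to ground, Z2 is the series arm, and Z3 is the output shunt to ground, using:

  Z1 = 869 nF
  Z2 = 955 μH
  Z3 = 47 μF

Step 1 — Angular frequency: ω = 2π·f = 2π·560 = 3519 rad/s.
Step 2 — Component impedances:
  Z1: Z = 1/(jωC) = -j/(ω·C) = 0 - j327 Ω
  Z2: Z = jωL = j·3519·0.000955 = 0 + j3.36 Ω
  Z3: Z = 1/(jωC) = -j/(ω·C) = 0 - j6.047 Ω
Step 3 — With open output, the series arm Z2 and the output shunt Z3 appear in series to ground: Z2 + Z3 = 0 - j2.687 Ω.
Step 4 — Parallel with input shunt Z1: Z_in = Z1 || (Z2 + Z3) = 0 - j2.665 Ω = 2.665∠-90.0° Ω.
Step 5 — Power factor: PF = cos(φ) = Re(Z)/|Z| = 0/2.665 = 0.
Step 6 — Type: Im(Z) = -2.665 ⇒ leading (phase φ = -90.0°).

PF = 0 (leading, φ = -90.0°)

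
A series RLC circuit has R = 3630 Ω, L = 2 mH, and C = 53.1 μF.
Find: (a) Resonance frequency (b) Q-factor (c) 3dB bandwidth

Step 1 — Resonance condition Im(Z)=0 gives ω₀ = 1/√(LC).
Step 2 — ω₀ = 1/√(0.002·5.31e-05) = 3069 rad/s.
Step 3 — f₀ = ω₀/(2π) = 488.4 Hz.
Step 4 — Series Q: Q = ω₀L/R = 3069·0.002/3630 = 0.001691.
Step 5 — 3dB bandwidth: Δω = ω₀/Q = 1.815e+06 rad/s; BW = Δω/(2π) = 2.889e+05 Hz.

(a) f₀ = 488.4 Hz  (b) Q = 0.001691  (c) BW = 2.889e+05 Hz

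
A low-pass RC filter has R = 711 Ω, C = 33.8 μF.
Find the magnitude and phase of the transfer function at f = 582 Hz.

Step 1 — Angular frequency: ω = 2π·582 = 3657 rad/s.
Step 2 — Transfer function: H(jω) = 1/(1 + jωRC).
Step 3 — Denominator: 1 + jωRC = 1 + j·3657·711·3.38e-05 = 1 + j87.88.
Step 4 — H = 0.0001295 - j0.01138.
Step 5 — Magnitude: |H| = 0.01138 (-38.9 dB); phase: φ = -89.3°.

|H| = 0.01138 (-38.9 dB), φ = -89.3°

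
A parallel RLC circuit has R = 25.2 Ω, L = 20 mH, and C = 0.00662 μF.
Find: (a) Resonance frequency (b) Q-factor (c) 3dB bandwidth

Step 1 — Resonance: ω₀ = 1/√(LC) = 1/√(0.02·6.62e-09) = 8.691e+04 rad/s.
Step 2 — f₀ = ω₀/(2π) = 1.383e+04 Hz.
Step 3 — Parallel Q: Q = R/(ω₀L) = 25.2/(8.691e+04·0.02) = 0.0145.
Step 4 — Bandwidth: Δω = ω₀/Q = 5.994e+06 rad/s; BW = Δω/(2π) = 9.54e+05 Hz.

(a) f₀ = 1.383e+04 Hz  (b) Q = 0.0145  (c) BW = 9.54e+05 Hz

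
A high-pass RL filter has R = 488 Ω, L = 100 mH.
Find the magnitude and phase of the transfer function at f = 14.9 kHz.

Step 1 — Angular frequency: ω = 2π·1.49e+04 = 9.362e+04 rad/s.
Step 2 — Transfer function: H(jω) = jωL/(R + jωL).
Step 3 — Numerator jωL = j·9362; denominator R + jωL = 488 + j9362.
Step 4 — H = 0.9973 + j0.05198.
Step 5 — Magnitude: |H| = 0.9986 (-0.0 dB); phase: φ = 3.0°.

|H| = 0.9986 (-0.0 dB), φ = 3.0°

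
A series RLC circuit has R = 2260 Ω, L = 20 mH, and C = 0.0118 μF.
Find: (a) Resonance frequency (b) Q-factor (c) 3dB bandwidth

Step 1 — Resonance condition Im(Z)=0 gives ω₀ = 1/√(LC).
Step 2 — ω₀ = 1/√(0.02·1.18e-08) = 6.509e+04 rad/s.
Step 3 — f₀ = ω₀/(2π) = 1.036e+04 Hz.
Step 4 — Series Q: Q = ω₀L/R = 6.509e+04·0.02/2260 = 0.5761.
Step 5 — 3dB bandwidth: Δω = ω₀/Q = 1.13e+05 rad/s; BW = Δω/(2π) = 1.798e+04 Hz.

(a) f₀ = 1.036e+04 Hz  (b) Q = 0.5761  (c) BW = 1.798e+04 Hz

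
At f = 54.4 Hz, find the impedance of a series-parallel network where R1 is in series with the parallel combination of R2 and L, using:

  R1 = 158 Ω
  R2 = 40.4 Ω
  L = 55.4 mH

Step 1 — Angular frequency: ω = 2π·f = 2π·54.4 = 341.8 rad/s.
Step 2 — Component impedances:
  R1: Z = R = 158 Ω
  R2: Z = R = 40.4 Ω
  L: Z = jωL = j·341.8·0.0554 = 0 + j18.94 Ω
Step 3 — Parallel branch: R2 || L = 1/(1/R2 + 1/L) = 7.277 + j15.53 Ω.
Step 4 — Series with R1: Z_total = R1 + (R2 || L) = 165.3 + j15.53 Ω = 166∠5.4° Ω.

Z = 165.3 + j15.53 Ω = 166∠5.4° Ω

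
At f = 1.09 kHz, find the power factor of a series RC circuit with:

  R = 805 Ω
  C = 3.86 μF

Step 1 — Angular frequency: ω = 2π·f = 2π·1090 = 6849 rad/s.
Step 2 — Component impedances:
  R: Z = R = 805 Ω
  C: Z = 1/(jωC) = -j/(ω·C) = 0 - j37.83 Ω
Step 3 — Series combination: Z_total = R + C = 805 - j37.83 Ω = 805.9∠-2.7° Ω.
Step 4 — Power factor: PF = cos(φ) = Re(Z)/|Z| = 805/805.9 = 0.9989.
Step 5 — Type: Im(Z) = -37.83 ⇒ leading (phase φ = -2.7°).

PF = 0.9989 (leading, φ = -2.7°)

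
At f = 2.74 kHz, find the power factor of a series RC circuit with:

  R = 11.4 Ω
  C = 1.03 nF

Step 1 — Angular frequency: ω = 2π·f = 2π·2740 = 1.722e+04 rad/s.
Step 2 — Component impedances:
  R: Z = R = 11.4 Ω
  C: Z = 1/(jωC) = -j/(ω·C) = 0 - j5.639e+04 Ω
Step 3 — Series combination: Z_total = R + C = 11.4 - j5.639e+04 Ω = 5.639e+04∠-90.0° Ω.
Step 4 — Power factor: PF = cos(φ) = Re(Z)/|Z| = 11.4/56394 = 0.0002021.
Step 5 — Type: Im(Z) = -5.639e+04 ⇒ leading (phase φ = -90.0°).

PF = 0.0002021 (leading, φ = -90.0°)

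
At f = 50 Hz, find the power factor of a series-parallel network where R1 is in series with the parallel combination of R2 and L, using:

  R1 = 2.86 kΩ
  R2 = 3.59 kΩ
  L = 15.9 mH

Step 1 — Angular frequency: ω = 2π·f = 2π·50 = 314.2 rad/s.
Step 2 — Component impedances:
  R1: Z = R = 2860 Ω
  R2: Z = R = 3590 Ω
  L: Z = jωL = j·314.2·0.0159 = 0 + j4.995 Ω
Step 3 — Parallel branch: R2 || L = 1/(1/R2 + 1/L) = 0.00695 + j4.995 Ω.
Step 4 — Series with R1: Z_total = R1 + (R2 || L) = 2860 + j4.995 Ω = 2860∠0.1° Ω.
Step 5 — Power factor: PF = cos(φ) = Re(Z)/|Z| = 2860/2860 = 1.
Step 6 — Type: Im(Z) = 4.995 ⇒ lagging (phase φ = 0.1°).

PF = 1 (lagging, φ = 0.1°)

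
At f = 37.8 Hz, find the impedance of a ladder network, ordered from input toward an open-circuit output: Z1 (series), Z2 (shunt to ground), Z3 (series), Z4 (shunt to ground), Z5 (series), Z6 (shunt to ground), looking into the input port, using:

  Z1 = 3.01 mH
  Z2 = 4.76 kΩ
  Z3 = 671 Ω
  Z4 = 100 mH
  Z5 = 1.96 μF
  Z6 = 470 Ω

Step 1 — Angular frequency: ω = 2π·f = 2π·37.8 = 237.5 rad/s.
Step 2 — Component impedances:
  Z1: Z = jωL = j·237.5·0.00301 = 0 + j0.7149 Ω
  Z2: Z = R = 4760 Ω
  Z3: Z = R = 671 Ω
  Z4: Z = jωL = j·237.5·0.1 = 0 + j23.75 Ω
  Z5: Z = 1/(jωC) = -j/(ω·C) = 0 - j2148 Ω
  Z6: Z = R = 470 Ω
Step 3 — Ladder network (open output): work backward from the far end, alternating series and parallel combinations. Z_in = 588.2 + j19.15 Ω = 588.5∠1.9° Ω.

Z = 588.2 + j19.15 Ω = 588.5∠1.9° Ω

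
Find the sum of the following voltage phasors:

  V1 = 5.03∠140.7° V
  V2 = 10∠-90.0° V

Step 1 — Convert each phasor to rectangular form:
  V1 = 5.03·(cos(140.7°) + j·sin(140.7°)) = -3.892 + j3.186 V
  V2 = 10·(cos(-90.0°) + j·sin(-90.0°)) = 0 - j10 V
Step 2 — Sum components: V_total = -3.892 - j6.814 V.
Step 3 — Convert to polar: |V_total| = 7.847 V, ∠V_total = -119.7°.

V_total = 7.847∠-119.7° V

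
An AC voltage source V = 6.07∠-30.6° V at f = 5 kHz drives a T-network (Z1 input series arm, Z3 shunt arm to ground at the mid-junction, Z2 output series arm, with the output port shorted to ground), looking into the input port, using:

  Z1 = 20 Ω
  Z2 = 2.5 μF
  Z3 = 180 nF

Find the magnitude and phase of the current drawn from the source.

Step 1 — Angular frequency: ω = 2π·f = 2π·5000 = 3.142e+04 rad/s.
Step 2 — Component impedances:
  Z1: Z = R = 20 Ω
  Z2: Z = 1/(jωC) = -j/(ω·C) = 0 - j12.73 Ω
  Z3: Z = 1/(jωC) = -j/(ω·C) = 0 - j176.8 Ω
Step 3 — With the output port shorted to ground, the output series arm Z2 runs from the junction to ground; the shunt arm Z3 also runs from the junction to ground. They appear in parallel: Z3 || Z2 = 0 - j11.88 Ω.
Step 4 — Series with input arm Z1: Z_in = Z1 + (Z3 || Z2) = 20 - j11.88 Ω = 23.26∠-30.7° Ω.
Step 5 — Source phasor: V = 6.07∠-30.6° V = 5.225 - j3.09 V.
Step 6 — Ohm's law: I = V / Z_total = (5.225 - j3.09) / (20 - j11.88) = 0.261 + j0.0004757 A.
Step 7 — Convert to polar: |I| = 0.261 A, ∠I = 0.1°.

I = 0.261∠0.1° A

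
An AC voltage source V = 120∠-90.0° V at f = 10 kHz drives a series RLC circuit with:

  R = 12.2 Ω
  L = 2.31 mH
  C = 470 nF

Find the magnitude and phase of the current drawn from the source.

Step 1 — Angular frequency: ω = 2π·f = 2π·1e+04 = 6.283e+04 rad/s.
Step 2 — Component impedances:
  R: Z = R = 12.2 Ω
  L: Z = jωL = j·6.283e+04·0.00231 = 0 + j145.1 Ω
  C: Z = 1/(jωC) = -j/(ω·C) = 0 - j33.86 Ω
Step 3 — Series combination: Z_total = R + L + C = 12.2 + j111.3 Ω = 111.9∠83.7° Ω.
Step 4 — Source phasor: V = 120∠-90.0° V = 0 - j120 V.
Step 5 — Ohm's law: I = V / Z_total = (0 - j120) / (12.2 + j111.3) = -1.066 - j0.1168 A.
Step 6 — Convert to polar: |I| = 1.072 A, ∠I = -173.7°.

I = 1.072∠-173.7° A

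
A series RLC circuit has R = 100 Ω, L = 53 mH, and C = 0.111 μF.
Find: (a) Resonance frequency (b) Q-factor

Step 1 — Resonance condition Im(Z)=0 gives ω₀ = 1/√(LC).
Step 2 — ω₀ = 1/√(0.053·1.11e-07) = 1.304e+04 rad/s.
Step 3 — f₀ = ω₀/(2π) = 2075 Hz.
Step 4 — Series Q: Q = ω₀L/R = 1.304e+04·0.053/100 = 6.91.

(a) f₀ = 2075 Hz  (b) Q = 6.91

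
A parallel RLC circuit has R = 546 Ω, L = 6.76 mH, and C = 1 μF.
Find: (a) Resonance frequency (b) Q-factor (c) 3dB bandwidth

Step 1 — Resonance: ω₀ = 1/√(LC) = 1/√(0.00676·1e-06) = 1.216e+04 rad/s.
Step 2 — f₀ = ω₀/(2π) = 1936 Hz.
Step 3 — Parallel Q: Q = R/(ω₀L) = 546/(1.216e+04·0.00676) = 6.641.
Step 4 — Bandwidth: Δω = ω₀/Q = 1832 rad/s; BW = Δω/(2π) = 291.5 Hz.

(a) f₀ = 1936 Hz  (b) Q = 6.641  (c) BW = 291.5 Hz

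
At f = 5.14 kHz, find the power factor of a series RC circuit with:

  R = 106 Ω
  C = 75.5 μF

Step 1 — Angular frequency: ω = 2π·f = 2π·5140 = 3.23e+04 rad/s.
Step 2 — Component impedances:
  R: Z = R = 106 Ω
  C: Z = 1/(jωC) = -j/(ω·C) = 0 - j0.4101 Ω
Step 3 — Series combination: Z_total = R + C = 106 - j0.4101 Ω = 106∠-0.2° Ω.
Step 4 — Power factor: PF = cos(φ) = Re(Z)/|Z| = 106/106 = 1.
Step 5 — Type: Im(Z) = -0.4101 ⇒ leading (phase φ = -0.2°).

PF = 1 (leading, φ = -0.2°)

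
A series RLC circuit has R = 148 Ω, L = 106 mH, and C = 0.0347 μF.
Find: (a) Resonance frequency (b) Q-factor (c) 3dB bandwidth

Step 1 — Resonance: ω₀ = 1/√(LC) = 1/√(0.106·3.47e-08) = 1.649e+04 rad/s.
Step 2 — f₀ = ω₀/(2π) = 2624 Hz.
Step 3 — Series Q: Q = ω₀L/R = 1.649e+04·0.106/148 = 11.81.
Step 4 — Bandwidth: Δω = ω₀/Q = 1396 rad/s; BW = Δω/(2π) = 222.2 Hz.

(a) f₀ = 2624 Hz  (b) Q = 11.81  (c) BW = 222.2 Hz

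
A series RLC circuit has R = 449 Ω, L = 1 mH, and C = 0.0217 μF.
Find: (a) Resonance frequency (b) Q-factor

Step 1 — Resonance condition Im(Z)=0 gives ω₀ = 1/√(LC).
Step 2 — ω₀ = 1/√(0.001·2.17e-08) = 2.147e+05 rad/s.
Step 3 — f₀ = ω₀/(2π) = 3.417e+04 Hz.
Step 4 — Series Q: Q = ω₀L/R = 2.147e+05·0.001/449 = 0.4781.

(a) f₀ = 3.417e+04 Hz  (b) Q = 0.4781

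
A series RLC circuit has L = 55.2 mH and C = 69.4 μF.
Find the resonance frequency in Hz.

Step 1 — Resonance condition Im(Z)=0 gives ω₀ = 1/√(LC).
Step 2 — ω₀ = 1/√(0.0552·6.94e-05) = 510.9 rad/s.
Step 3 — f₀ = ω₀/(2π) = 81.32 Hz.

f₀ = 81.32 Hz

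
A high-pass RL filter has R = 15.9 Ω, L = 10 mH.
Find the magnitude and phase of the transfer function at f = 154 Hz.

Step 1 — Angular frequency: ω = 2π·154 = 967.6 rad/s.
Step 2 — Transfer function: H(jω) = jωL/(R + jωL).
Step 3 — Numerator jωL = j·9.676; denominator R + jωL = 15.9 + j9.676.
Step 4 — H = 0.2703 + j0.4441.
Step 5 — Magnitude: |H| = 0.5199 (-5.7 dB); phase: φ = 58.7°.

|H| = 0.5199 (-5.7 dB), φ = 58.7°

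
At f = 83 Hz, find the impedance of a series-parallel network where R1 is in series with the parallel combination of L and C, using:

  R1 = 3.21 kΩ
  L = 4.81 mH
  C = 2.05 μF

Step 1 — Angular frequency: ω = 2π·f = 2π·83 = 521.5 rad/s.
Step 2 — Component impedances:
  R1: Z = R = 3210 Ω
  L: Z = jωL = j·521.5·0.00481 = 0 + j2.508 Ω
  C: Z = 1/(jωC) = -j/(ω·C) = 0 - j935.4 Ω
Step 3 — Parallel branch: L || C = 1/(1/L + 1/C) = 0 + j2.515 Ω.
Step 4 — Series with R1: Z_total = R1 + (L || C) = 3210 + j2.515 Ω = 3210∠0.0° Ω.

Z = 3210 + j2.515 Ω = 3210∠0.0° Ω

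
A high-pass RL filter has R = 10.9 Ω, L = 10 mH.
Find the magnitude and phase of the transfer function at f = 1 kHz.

Step 1 — Angular frequency: ω = 2π·1000 = 6283 rad/s.
Step 2 — Transfer function: H(jω) = jωL/(R + jωL).
Step 3 — Numerator jωL = j·62.83; denominator R + jωL = 10.9 + j62.83.
Step 4 — H = 0.9708 + j0.1684.
Step 5 — Magnitude: |H| = 0.9853 (-0.1 dB); phase: φ = 9.8°.

|H| = 0.9853 (-0.1 dB), φ = 9.8°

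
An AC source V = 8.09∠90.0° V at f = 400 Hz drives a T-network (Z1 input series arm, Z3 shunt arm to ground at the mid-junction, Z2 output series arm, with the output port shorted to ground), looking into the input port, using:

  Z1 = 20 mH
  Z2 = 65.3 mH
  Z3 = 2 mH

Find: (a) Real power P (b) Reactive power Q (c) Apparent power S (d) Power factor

Step 1 — Angular frequency: ω = 2π·f = 2π·400 = 2513 rad/s.
Step 2 — Component impedances:
  Z1: Z = jωL = j·2513·0.02 = 0 + j50.27 Ω
  Z2: Z = jωL = j·2513·0.0653 = 0 + j164.1 Ω
  Z3: Z = jωL = j·2513·0.002 = 0 + j5.027 Ω
Step 3 — With the output port shorted to ground, the output series arm Z2 runs from the junction to ground; the shunt arm Z3 also runs from the junction to ground. They appear in parallel: Z3 || Z2 = 0 + j4.877 Ω.
Step 4 — Series with input arm Z1: Z_in = Z1 + (Z3 || Z2) = 0 + j55.14 Ω = 55.14∠90.0° Ω.
Step 5 — Source phasor: V = 8.09∠90.0° V = 0 + j8.09 V.
Step 6 — Current: I = V / Z = 0.1467 A = 0.1467∠-0.0° A.
Step 7 — Complex power: S = V·I* = 0 + j1.187 VA.
Step 8 — Real power: P = Re(S) = 0 W.
Step 9 — Reactive power: Q = Im(S) = 1.187 VAR.
Step 10 — Apparent power: |S| = 1.187 VA.
Step 11 — Power factor: PF = P/|S| = 0 (lagging).

(a) P = 0 W  (b) Q = 1.187 VAR  (c) S = 1.187 VA  (d) PF = 0 (lagging)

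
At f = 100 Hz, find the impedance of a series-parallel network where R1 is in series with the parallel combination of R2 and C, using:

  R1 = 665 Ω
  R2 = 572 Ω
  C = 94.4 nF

Step 1 — Angular frequency: ω = 2π·f = 2π·100 = 628.3 rad/s.
Step 2 — Component impedances:
  R1: Z = R = 665 Ω
  R2: Z = R = 572 Ω
  C: Z = 1/(jωC) = -j/(ω·C) = 0 - j1.686e+04 Ω
Step 3 — Parallel branch: R2 || C = 1/(1/R2 + 1/C) = 571.3 - j19.38 Ω.
Step 4 — Series with R1: Z_total = R1 + (R2 || C) = 1236 - j19.38 Ω = 1236∠-0.9° Ω.

Z = 1236 - j19.38 Ω = 1236∠-0.9° Ω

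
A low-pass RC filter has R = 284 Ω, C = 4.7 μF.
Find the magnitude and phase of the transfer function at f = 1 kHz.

Step 1 — Angular frequency: ω = 2π·1000 = 6283 rad/s.
Step 2 — Transfer function: H(jω) = 1/(1 + jωRC).
Step 3 — Denominator: 1 + jωRC = 1 + j·6283·284·4.7e-06 = 1 + j8.387.
Step 4 — H = 0.01402 - j0.1176.
Step 5 — Magnitude: |H| = 0.1184 (-18.5 dB); phase: φ = -83.2°.

|H| = 0.1184 (-18.5 dB), φ = -83.2°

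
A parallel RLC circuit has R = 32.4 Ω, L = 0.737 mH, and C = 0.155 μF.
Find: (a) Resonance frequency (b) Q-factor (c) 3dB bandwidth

Step 1 — Resonance: ω₀ = 1/√(LC) = 1/√(0.000737·1.55e-07) = 9.356e+04 rad/s.
Step 2 — f₀ = ω₀/(2π) = 1.489e+04 Hz.
Step 3 — Parallel Q: Q = R/(ω₀L) = 32.4/(9.356e+04·0.000737) = 0.4699.
Step 4 — Bandwidth: Δω = ω₀/Q = 1.991e+05 rad/s; BW = Δω/(2π) = 3.169e+04 Hz.

(a) f₀ = 1.489e+04 Hz  (b) Q = 0.4699  (c) BW = 3.169e+04 Hz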